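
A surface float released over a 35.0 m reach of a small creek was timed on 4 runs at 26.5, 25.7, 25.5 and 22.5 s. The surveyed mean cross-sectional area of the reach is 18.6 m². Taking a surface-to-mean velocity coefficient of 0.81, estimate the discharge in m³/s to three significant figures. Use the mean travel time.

21.1 m³/s

t̄ = (26.5 + 25.7 + 25.5 + 22.5) / 4 = 25.05 s
v_surface = L / t̄ = 35.0 / 25.05 = 1.397 m/s
v_mean = 0.81 × 1.397 = 1.132 m/s
Q = A × v_mean = 18.6 × 1.132 = 21.05 m³/s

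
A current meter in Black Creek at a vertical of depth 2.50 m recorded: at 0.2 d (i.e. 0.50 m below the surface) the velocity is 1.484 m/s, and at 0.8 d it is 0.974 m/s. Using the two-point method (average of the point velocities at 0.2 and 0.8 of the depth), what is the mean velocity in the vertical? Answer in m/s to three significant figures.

1.23 m/s

v̄ = (1.484 + 0.974) / 2 = 1.229 m/s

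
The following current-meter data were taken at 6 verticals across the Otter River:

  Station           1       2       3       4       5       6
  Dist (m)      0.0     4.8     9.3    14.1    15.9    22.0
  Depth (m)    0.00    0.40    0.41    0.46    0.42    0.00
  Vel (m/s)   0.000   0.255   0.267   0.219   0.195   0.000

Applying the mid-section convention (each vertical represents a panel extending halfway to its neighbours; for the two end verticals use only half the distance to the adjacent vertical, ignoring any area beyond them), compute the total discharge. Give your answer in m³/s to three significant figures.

w_2 = (9.3 − 0.0)/2 = 4.65 m; q_2 = 0.255 × 0.40 × 4.65 = 0.4743 m³/s
w_3 = (14.1 − 4.8)/2 = 4.65 m; q_3 = 0.267 × 0.41 × 4.65 = 0.5090 m³/s
w_4 = (15.9 − 9.3)/2 = 3.3 m; q_4 = 0.219 × 0.46 × 3.3 = 0.3324 m³/s
w_5 = (22.0 − 14.1)/2 = 3.95 m; q_5 = 0.195 × 0.42 × 3.95 = 0.3235 m³/s
Stations 1, 6 contribute zero (depth or velocity is 0).
Q = Σ qᵢ = 1.639 m³/s

1.64 m³/s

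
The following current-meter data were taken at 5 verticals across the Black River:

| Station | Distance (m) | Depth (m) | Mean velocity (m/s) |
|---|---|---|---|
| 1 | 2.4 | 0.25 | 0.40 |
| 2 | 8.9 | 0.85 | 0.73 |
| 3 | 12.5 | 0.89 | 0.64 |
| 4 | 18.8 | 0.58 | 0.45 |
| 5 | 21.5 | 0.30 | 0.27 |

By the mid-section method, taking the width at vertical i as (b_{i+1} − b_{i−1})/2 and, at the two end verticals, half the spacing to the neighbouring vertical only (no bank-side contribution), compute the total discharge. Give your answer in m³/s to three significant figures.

w_1 = (8.9 − 2.4)/2 = 3.25 m; q_1 = 0.40 × 0.25 × 3.25 = 0.3250 m³/s
w_2 = (12.5 − 2.4)/2 = 5.05 m; q_2 = 0.73 × 0.85 × 5.05 = 3.134 m³/s
w_3 = (18.8 − 8.9)/2 = 4.95 m; q_3 = 0.64 × 0.89 × 4.95 = 2.820 m³/s
w_4 = (21.5 − 12.5)/2 = 4.5 m; q_4 = 0.45 × 0.58 × 4.5 = 1.175 m³/s
w_5 = (21.5 − 18.8)/2 = 1.35 m; q_5 = 0.27 × 0.30 × 1.35 = 0.1094 m³/s
Q = Σ qᵢ = 7.562 m³/s

7.56 m³/s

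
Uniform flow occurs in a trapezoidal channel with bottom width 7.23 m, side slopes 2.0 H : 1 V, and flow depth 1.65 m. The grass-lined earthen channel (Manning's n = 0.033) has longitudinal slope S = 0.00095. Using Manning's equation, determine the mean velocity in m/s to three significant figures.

A = (b + z·y)·y = (7.23 + 2.0×1.65)×1.65 = 17.37 m²
P = b + 2y√(1+z²) = 7.23 + 2×1.65×√(1+2.0²) = 14.61 m
R = A/P = 17.37/14.61 = 1.189 m
Q = (1/n)·A·R^(2/3)·S^(1/2) = (1/0.033) × 17.37 × 1.189^(2/3) × 0.00095^(1/2) = 18.22 m³/s
V = Q/A = 18.22/17.37 = 1.048 m/s

1.05 m/s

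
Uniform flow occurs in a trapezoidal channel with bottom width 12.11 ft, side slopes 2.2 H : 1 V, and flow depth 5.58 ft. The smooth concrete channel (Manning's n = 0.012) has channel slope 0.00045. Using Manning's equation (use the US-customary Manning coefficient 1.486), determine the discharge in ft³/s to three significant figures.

821 ft³/s

A = (b + z·y)·y = (12.11 + 2.2×5.58)×5.58 = 136.1 ft²
P = b + 2y√(1+z²) = 12.11 + 2×5.58×√(1+2.2²) = 39.08 ft
R = A/P = 136.1/39.08 = 3.482 ft
Q = (1.486/n)·A·R^(2/3)·S^(1/2) = (1.486/0.012) × 136.1 × 3.482^(2/3) × 0.00045^(1/2) = 821.2 ft³/s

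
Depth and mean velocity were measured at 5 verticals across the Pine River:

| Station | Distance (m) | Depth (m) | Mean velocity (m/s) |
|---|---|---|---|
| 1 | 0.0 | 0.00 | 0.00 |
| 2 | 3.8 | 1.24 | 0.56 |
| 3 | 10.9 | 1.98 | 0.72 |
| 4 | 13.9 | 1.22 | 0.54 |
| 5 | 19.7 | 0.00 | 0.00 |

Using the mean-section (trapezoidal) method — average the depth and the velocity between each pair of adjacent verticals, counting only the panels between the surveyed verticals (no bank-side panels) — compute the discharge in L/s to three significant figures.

12000 L/s

Panel 1-2: Δb = 3.8 m, d̄ = (0.00+1.24)/2 = 0.62, v̄ = (0.00+0.56)/2 = 0.28 → q = 3.8×0.62×0.28 = 0.6597 m³/s
Panel 2-3: Δb = 7.1 m, d̄ = (1.24+1.98)/2 = 1.61, v̄ = (0.56+0.72)/2 = 0.64 → q = 7.1×1.61×0.64 = 7.316 m³/s
Panel 3-4: Δb = 3 m, d̄ = (1.98+1.22)/2 = 1.6, v̄ = (0.72+0.54)/2 = 0.63 → q = 3×1.6×0.63 = 3.024 m³/s
Panel 4-5: Δb = 5.8 m, d̄ = (1.22+0.00)/2 = 0.61, v̄ = (0.54+0.00)/2 = 0.27 → q = 5.8×0.61×0.27 = 0.9553 m³/s
Q = Σ q = 11.95 m³/s
= 11.95 × 1000 = 11950 L/s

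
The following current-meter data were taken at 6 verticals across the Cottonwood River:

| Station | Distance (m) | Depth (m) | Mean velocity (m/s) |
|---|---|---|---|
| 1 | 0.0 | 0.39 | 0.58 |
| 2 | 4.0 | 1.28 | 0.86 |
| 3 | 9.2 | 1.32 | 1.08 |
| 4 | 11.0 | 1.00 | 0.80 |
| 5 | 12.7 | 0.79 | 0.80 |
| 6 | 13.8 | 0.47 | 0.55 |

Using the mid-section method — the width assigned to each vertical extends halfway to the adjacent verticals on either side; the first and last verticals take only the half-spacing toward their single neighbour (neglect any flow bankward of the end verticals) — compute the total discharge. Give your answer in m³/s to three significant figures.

12.9 m³/s

w_1 = (4.0 − 0.0)/2 = 2 m; q_1 = 0.58 × 0.39 × 2 = 0.4524 m³/s
w_2 = (9.2 − 0.0)/2 = 4.6 m; q_2 = 0.86 × 1.28 × 4.6 = 5.064 m³/s
w_3 = (11.0 − 4.0)/2 = 3.5 m; q_3 = 1.08 × 1.32 × 3.5 = 4.990 m³/s
w_4 = (12.7 − 9.2)/2 = 1.75 m; q_4 = 0.80 × 1.00 × 1.75 = 1.400 m³/s
w_5 = (13.8 − 11.0)/2 = 1.4 m; q_5 = 0.80 × 0.79 × 1.4 = 0.8848 m³/s
w_6 = (13.8 − 12.7)/2 = 0.55 m; q_6 = 0.55 × 0.47 × 0.55 = 0.1422 m³/s
Q = Σ qᵢ = 12.93 m³/s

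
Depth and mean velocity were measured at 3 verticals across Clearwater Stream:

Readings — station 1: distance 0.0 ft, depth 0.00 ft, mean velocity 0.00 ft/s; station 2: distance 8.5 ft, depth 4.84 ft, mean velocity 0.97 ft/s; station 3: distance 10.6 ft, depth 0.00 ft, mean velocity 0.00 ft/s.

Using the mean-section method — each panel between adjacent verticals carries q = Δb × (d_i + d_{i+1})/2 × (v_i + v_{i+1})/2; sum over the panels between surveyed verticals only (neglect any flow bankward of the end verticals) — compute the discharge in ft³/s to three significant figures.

12.4 ft³/s

Panel 1-2: Δb = 8.5 ft, d̄ = (0.00+4.84)/2 = 2.42, v̄ = (0.00+0.97)/2 = 0.485 → q = 8.5×2.42×0.485 = 9.976 ft³/s
Panel 2-3: Δb = 2.1 ft, d̄ = (4.84+0.00)/2 = 2.42, v̄ = (0.97+0.00)/2 = 0.485 → q = 2.1×2.42×0.485 = 2.465 ft³/s
Q = Σ q = 12.44 ft³/s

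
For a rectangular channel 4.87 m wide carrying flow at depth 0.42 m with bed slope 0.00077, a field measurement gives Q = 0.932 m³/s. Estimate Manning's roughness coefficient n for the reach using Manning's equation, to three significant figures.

A = b·y = 4.87 × 0.42 = 2.045 m²
P = b + 2y = 4.87 + 2×0.42 = 5.710 m
R = A/P = 2.045/5.710 = 0.3582 m
n = (1/Q)·A·R^(2/3)·S^(1/2) = (1/0.932) × 2.045 × 0.5044 × 0.02775 = 0.03072

0.0307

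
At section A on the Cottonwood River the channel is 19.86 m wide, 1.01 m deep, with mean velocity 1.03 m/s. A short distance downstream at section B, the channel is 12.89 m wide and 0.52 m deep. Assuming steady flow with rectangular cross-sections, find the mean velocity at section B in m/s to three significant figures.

3.08 m/s

Q = A₁V₁ = (19.86×1.01) × 1.03 = 20.66 m³/s
A₂ = 12.89 × 0.52 = 6.703 m²
V₂ = Q/A₂ = 20.66/6.703 = 3.082 m/s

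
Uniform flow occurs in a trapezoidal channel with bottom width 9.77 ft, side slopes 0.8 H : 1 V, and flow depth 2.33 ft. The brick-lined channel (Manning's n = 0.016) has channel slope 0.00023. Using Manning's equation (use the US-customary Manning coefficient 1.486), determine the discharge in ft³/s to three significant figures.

A = (b + z·y)·y = (9.77 + 0.8×2.33)×2.33 = 27.11 ft²
P = b + 2y√(1+z²) = 9.77 + 2×2.33×√(1+0.8²) = 15.74 ft
R = A/P = 27.11/15.74 = 1.722 ft
Q = (1.486/n)·A·R^(2/3)·S^(1/2) = (1.486/0.016) × 27.11 × 1.722^(2/3) × 0.00023^(1/2) = 54.86 ft³/s

54.9 ft³/s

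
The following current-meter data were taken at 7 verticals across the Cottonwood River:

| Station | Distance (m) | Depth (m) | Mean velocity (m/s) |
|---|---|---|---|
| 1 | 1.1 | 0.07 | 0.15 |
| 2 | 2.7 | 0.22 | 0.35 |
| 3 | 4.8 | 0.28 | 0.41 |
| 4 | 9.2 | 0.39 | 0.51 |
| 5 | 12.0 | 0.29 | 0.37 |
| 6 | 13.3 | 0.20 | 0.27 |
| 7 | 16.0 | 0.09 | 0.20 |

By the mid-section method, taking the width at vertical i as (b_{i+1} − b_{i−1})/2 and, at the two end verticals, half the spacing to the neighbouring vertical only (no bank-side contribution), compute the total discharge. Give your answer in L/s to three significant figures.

w_1 = (2.7 − 1.1)/2 = 0.8 m; q_1 = 0.15 × 0.07 × 0.8 = 0.008400 m³/s
w_2 = (4.8 − 1.1)/2 = 1.85 m; q_2 = 0.35 × 0.22 × 1.85 = 0.1425 m³/s
w_3 = (9.2 − 2.7)/2 = 3.25 m; q_3 = 0.41 × 0.28 × 3.25 = 0.3731 m³/s
w_4 = (12.0 − 4.8)/2 = 3.6 m; q_4 = 0.51 × 0.39 × 3.6 = 0.7160 m³/s
w_5 = (13.3 − 9.2)/2 = 2.05 m; q_5 = 0.37 × 0.29 × 2.05 = 0.2200 m³/s
w_6 = (16.0 − 12.0)/2 = 2 m; q_6 = 0.27 × 0.20 × 2 = 0.1080 m³/s
w_7 = (16.0 − 13.3)/2 = 1.35 m; q_7 = 0.20 × 0.09 × 1.35 = 0.02430 m³/s
Q = Σ qᵢ = 1.592 m³/s
= 1.592 × 1000 = 1592 L/s

1590 L/s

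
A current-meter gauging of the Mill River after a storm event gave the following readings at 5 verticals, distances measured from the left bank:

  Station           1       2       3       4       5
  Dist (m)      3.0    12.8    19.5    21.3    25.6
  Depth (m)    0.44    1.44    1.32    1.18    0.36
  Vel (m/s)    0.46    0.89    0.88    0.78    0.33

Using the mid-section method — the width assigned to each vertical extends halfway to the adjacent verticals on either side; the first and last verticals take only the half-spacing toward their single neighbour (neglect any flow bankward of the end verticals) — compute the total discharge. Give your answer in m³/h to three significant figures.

w_1 = (12.8 − 3.0)/2 = 4.9 m; q_1 = 0.46 × 0.44 × 4.9 = 0.9918 m³/s
w_2 = (19.5 − 3.0)/2 = 8.25 m; q_2 = 0.89 × 1.44 × 8.25 = 10.57 m³/s
w_3 = (21.3 − 12.8)/2 = 4.25 m; q_3 = 0.88 × 1.32 × 4.25 = 4.937 m³/s
w_4 = (25.6 − 19.5)/2 = 3.05 m; q_4 = 0.78 × 1.18 × 3.05 = 2.807 m³/s
w_5 = (25.6 − 21.3)/2 = 2.15 m; q_5 = 0.33 × 0.36 × 2.15 = 0.2554 m³/s
Q = Σ qᵢ = 19.56 m³/s
= 19.56 × 3600 = 70430 m³/h

70400 m³/h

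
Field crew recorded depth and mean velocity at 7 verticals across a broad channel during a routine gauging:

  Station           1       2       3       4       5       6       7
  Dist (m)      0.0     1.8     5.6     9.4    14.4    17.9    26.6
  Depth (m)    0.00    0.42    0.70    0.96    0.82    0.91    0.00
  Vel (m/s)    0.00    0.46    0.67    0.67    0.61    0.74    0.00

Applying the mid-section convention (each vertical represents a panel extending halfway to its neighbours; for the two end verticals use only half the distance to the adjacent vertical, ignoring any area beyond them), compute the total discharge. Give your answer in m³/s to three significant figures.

w_2 = (5.6 − 0.0)/2 = 2.8 m; q_2 = 0.46 × 0.42 × 2.8 = 0.5410 m³/s
w_3 = (9.4 − 1.8)/2 = 3.8 m; q_3 = 0.67 × 0.70 × 3.8 = 1.782 m³/s
w_4 = (14.4 − 5.6)/2 = 4.4 m; q_4 = 0.67 × 0.96 × 4.4 = 2.830 m³/s
w_5 = (17.9 − 9.4)/2 = 4.25 m; q_5 = 0.61 × 0.82 × 4.25 = 2.126 m³/s
w_6 = (26.6 − 14.4)/2 = 6.1 m; q_6 = 0.74 × 0.91 × 6.1 = 4.108 m³/s
Stations 1, 7 contribute zero (depth or velocity is 0).
Q = Σ qᵢ = 11.39 m³/s

11.4 m³/s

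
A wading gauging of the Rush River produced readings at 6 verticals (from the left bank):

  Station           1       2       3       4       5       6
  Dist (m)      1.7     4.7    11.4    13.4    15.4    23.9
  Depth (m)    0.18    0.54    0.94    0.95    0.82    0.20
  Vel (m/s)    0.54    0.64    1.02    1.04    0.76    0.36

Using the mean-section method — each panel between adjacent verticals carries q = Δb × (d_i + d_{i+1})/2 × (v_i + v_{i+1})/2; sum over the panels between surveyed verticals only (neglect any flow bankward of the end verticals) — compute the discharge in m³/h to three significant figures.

Panel 1-2: Δb = 3 m, d̄ = (0.18+0.54)/2 = 0.36, v̄ = (0.54+0.64)/2 = 0.59 → q = 3×0.36×0.59 = 0.6372 m³/s
Panel 2-3: Δb = 6.7 m, d̄ = (0.54+0.94)/2 = 0.74, v̄ = (0.64+1.02)/2 = 0.83 → q = 6.7×0.74×0.83 = 4.115 m³/s
Panel 3-4: Δb = 2 m, d̄ = (0.94+0.95)/2 = 0.945, v̄ = (1.02+1.04)/2 = 1.03 → q = 2×0.945×1.03 = 1.947 m³/s
Panel 4-5: Δb = 2 m, d̄ = (0.95+0.82)/2 = 0.885, v̄ = (1.04+0.76)/2 = 0.9 → q = 2×0.885×0.9 = 1.593 m³/s
Panel 5-6: Δb = 8.5 m, d̄ = (0.82+0.20)/2 = 0.51, v̄ = (0.76+0.36)/2 = 0.56 → q = 8.5×0.51×0.56 = 2.428 m³/s
Q = Σ q = 10.72 m³/s
= 10.72 × 3600 = 38590 m³/h

38600 m³/h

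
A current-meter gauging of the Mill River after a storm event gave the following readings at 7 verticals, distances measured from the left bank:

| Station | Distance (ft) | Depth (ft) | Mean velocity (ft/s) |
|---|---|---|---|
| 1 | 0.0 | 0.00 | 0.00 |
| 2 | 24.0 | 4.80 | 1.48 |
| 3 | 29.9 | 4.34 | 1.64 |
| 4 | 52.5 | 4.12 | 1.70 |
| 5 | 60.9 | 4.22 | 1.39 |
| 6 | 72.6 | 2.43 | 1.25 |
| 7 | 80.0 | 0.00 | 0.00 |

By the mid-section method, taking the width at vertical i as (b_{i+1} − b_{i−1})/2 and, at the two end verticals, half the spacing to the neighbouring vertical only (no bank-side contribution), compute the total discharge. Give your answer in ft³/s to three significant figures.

404 ft³/s

w_2 = (29.9 − 0.0)/2 = 14.95 ft; q_2 = 1.48 × 4.80 × 14.95 = 106.2 ft³/s
w_3 = (52.5 − 24.0)/2 = 14.25 ft; q_3 = 1.64 × 4.34 × 14.25 = 101.4 ft³/s
w_4 = (60.9 − 29.9)/2 = 15.5 ft; q_4 = 1.70 × 4.12 × 15.5 = 108.6 ft³/s
w_5 = (72.6 − 52.5)/2 = 10.05 ft; q_5 = 1.39 × 4.22 × 10.05 = 58.95 ft³/s
w_6 = (80.0 − 60.9)/2 = 9.55 ft; q_6 = 1.25 × 2.43 × 9.55 = 29.01 ft³/s
Stations 1, 7 contribute zero (depth or velocity is 0).
Q = Σ qᵢ = 404.2 ft³/s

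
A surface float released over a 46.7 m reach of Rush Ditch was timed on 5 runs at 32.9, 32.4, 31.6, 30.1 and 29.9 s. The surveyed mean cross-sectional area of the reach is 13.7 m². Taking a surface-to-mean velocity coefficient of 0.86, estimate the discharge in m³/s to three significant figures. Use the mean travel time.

17.5 m³/s

t̄ = (32.9 + 32.4 + 31.6 + 30.1 + 29.9) / 5 = 31.38 s
v_surface = L / t̄ = 46.7 / 31.38 = 1.488 m/s
v_mean = 0.86 × 1.488 = 1.280 m/s
Q = A × v_mean = 13.7 × 1.280 = 17.53 m³/s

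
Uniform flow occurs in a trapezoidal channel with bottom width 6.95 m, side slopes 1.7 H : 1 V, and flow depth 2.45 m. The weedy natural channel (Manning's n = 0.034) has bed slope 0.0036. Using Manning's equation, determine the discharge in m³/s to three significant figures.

A = (b + z·y)·y = (6.95 + 1.7×2.45)×2.45 = 27.23 m²
P = b + 2y√(1+z²) = 6.95 + 2×2.45×√(1+1.7²) = 16.61 m
R = A/P = 27.23/16.61 = 1.639 m
Q = (1/n)·A·R^(2/3)·S^(1/2) = (1/0.034) × 27.23 × 1.639^(2/3) × 0.0036^(1/2) = 66.81 m³/s

66.8 m³/s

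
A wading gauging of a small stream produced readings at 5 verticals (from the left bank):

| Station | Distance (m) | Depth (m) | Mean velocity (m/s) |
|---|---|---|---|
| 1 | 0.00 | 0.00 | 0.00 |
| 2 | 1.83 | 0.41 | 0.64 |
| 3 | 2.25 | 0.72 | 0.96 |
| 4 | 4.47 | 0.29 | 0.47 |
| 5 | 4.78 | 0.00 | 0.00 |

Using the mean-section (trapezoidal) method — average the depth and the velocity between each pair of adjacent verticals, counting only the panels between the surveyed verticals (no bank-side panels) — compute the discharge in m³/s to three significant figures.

1.12 m³/s

Panel 1-2: Δb = 1.83 m, d̄ = (0.00+0.41)/2 = 0.205, v̄ = (0.00+0.64)/2 = 0.32 → q = 1.83×0.205×0.32 = 0.1200 m³/s
Panel 2-3: Δb = 0.42 m, d̄ = (0.41+0.72)/2 = 0.565, v̄ = (0.64+0.96)/2 = 0.8 → q = 0.42×0.565×0.8 = 0.1898 m³/s
Panel 3-4: Δb = 2.22 m, d̄ = (0.72+0.29)/2 = 0.505, v̄ = (0.96+0.47)/2 = 0.715 → q = 2.22×0.505×0.715 = 0.8016 m³/s
Panel 4-5: Δb = 0.31 m, d̄ = (0.29+0.00)/2 = 0.145, v̄ = (0.47+0.00)/2 = 0.235 → q = 0.31×0.145×0.235 = 0.01056 m³/s
Q = Σ q = 1.122 m³/s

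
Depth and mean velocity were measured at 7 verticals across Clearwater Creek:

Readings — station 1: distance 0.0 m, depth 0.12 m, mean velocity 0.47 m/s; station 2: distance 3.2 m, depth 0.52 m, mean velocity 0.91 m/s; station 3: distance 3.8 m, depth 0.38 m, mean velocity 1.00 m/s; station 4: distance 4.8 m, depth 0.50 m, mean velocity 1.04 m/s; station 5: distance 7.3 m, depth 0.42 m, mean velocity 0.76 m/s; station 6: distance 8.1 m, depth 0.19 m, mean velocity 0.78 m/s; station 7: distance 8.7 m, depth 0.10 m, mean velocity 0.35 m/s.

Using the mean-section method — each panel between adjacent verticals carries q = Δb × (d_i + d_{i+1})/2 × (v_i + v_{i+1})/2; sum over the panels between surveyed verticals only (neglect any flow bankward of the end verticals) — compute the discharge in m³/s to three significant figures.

Panel 1-2: Δb = 3.2 m, d̄ = (0.12+0.52)/2 = 0.32, v̄ = (0.47+0.91)/2 = 0.69 → q = 3.2×0.32×0.69 = 0.7066 m³/s
Panel 2-3: Δb = 0.6 m, d̄ = (0.52+0.38)/2 = 0.45, v̄ = (0.91+1.00)/2 = 0.955 → q = 0.6×0.45×0.955 = 0.2579 m³/s
Panel 3-4: Δb = 1 m, d̄ = (0.38+0.50)/2 = 0.44, v̄ = (1.00+1.04)/2 = 1.02 → q = 1×0.44×1.02 = 0.4488 m³/s
Panel 4-5: Δb = 2.5 m, d̄ = (0.50+0.42)/2 = 0.46, v̄ = (1.04+0.76)/2 = 0.9 → q = 2.5×0.46×0.9 = 1.035 m³/s
Panel 5-6: Δb = 0.8 m, d̄ = (0.42+0.19)/2 = 0.305, v̄ = (0.76+0.78)/2 = 0.77 → q = 0.8×0.305×0.77 = 0.1879 m³/s
Panel 6-7: Δb = 0.6 m, d̄ = (0.19+0.10)/2 = 0.145, v̄ = (0.78+0.35)/2 = 0.565 → q = 0.6×0.145×0.565 = 0.04916 m³/s
Q = Σ q = 2.685 m³/s

2.69 m³/s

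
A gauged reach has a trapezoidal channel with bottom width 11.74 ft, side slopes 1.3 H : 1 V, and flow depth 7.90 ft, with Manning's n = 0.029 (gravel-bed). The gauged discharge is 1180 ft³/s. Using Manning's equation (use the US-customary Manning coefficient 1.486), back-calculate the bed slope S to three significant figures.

A = (b + z·y)·y = (11.74 + 1.3×7.90)×7.90 = 173.9 ft²
P = b + 2y√(1+z²) = 11.74 + 2×7.90×√(1+1.3²) = 37.65 ft
R = A/P = 173.9/37.65 = 4.618 ft
S = (Q·n / (1.486·A·R^(2/3)))² = (1180×0.029 / (1.486×173.9×2.773))² = 0.002281

0.00228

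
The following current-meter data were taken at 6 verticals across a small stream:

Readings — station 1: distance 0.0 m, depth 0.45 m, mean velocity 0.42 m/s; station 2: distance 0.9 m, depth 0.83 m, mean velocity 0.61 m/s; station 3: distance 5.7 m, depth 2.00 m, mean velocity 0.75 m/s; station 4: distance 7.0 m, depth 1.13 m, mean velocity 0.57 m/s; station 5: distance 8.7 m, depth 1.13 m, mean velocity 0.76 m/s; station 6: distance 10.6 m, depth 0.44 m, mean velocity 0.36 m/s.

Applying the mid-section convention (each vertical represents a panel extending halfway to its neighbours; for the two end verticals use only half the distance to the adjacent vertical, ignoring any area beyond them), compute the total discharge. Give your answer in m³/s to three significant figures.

8.77 m³/s

w_1 = (0.9 − 0.0)/2 = 0.45 m; q_1 = 0.42 × 0.45 × 0.45 = 0.08505 m³/s
w_2 = (5.7 − 0.0)/2 = 2.85 m; q_2 = 0.61 × 0.83 × 2.85 = 1.443 m³/s
w_3 = (7.0 − 0.9)/2 = 3.05 m; q_3 = 0.75 × 2.00 × 3.05 = 4.575 m³/s
w_4 = (8.7 − 5.7)/2 = 1.5 m; q_4 = 0.57 × 1.13 × 1.5 = 0.9662 m³/s
w_5 = (10.6 − 7.0)/2 = 1.8 m; q_5 = 0.76 × 1.13 × 1.8 = 1.546 m³/s
w_6 = (10.6 − 8.7)/2 = 0.95 m; q_6 = 0.36 × 0.44 × 0.95 = 0.1505 m³/s
Q = Σ qᵢ = 8.765 m³/s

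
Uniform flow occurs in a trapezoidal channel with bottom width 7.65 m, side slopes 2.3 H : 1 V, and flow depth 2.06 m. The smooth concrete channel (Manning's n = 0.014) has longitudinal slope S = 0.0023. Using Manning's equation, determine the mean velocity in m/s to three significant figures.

4.33 m/s

A = (b + z·y)·y = (7.65 + 2.3×2.06)×2.06 = 25.52 m²
P = b + 2y√(1+z²) = 7.65 + 2×2.06×√(1+2.3²) = 17.98 m
R = A/P = 25.52/17.98 = 1.419 m
Q = (1/n)·A·R^(2/3)·S^(1/2) = (1/0.014) × 25.52 × 1.419^(2/3) × 0.0023^(1/2) = 110.4 m³/s
V = Q/A = 110.4/25.52 = 4.326 m/s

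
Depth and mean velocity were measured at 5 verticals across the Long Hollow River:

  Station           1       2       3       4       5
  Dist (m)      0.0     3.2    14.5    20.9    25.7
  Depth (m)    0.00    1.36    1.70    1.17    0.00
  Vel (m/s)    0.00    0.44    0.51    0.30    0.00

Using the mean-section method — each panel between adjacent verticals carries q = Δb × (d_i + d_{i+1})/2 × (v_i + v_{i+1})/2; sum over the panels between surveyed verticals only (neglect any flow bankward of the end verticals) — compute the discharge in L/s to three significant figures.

12800 L/s

Panel 1-2: Δb = 3.2 m, d̄ = (0.00+1.36)/2 = 0.68, v̄ = (0.00+0.44)/2 = 0.22 → q = 3.2×0.68×0.22 = 0.4787 m³/s
Panel 2-3: Δb = 11.3 m, d̄ = (1.36+1.70)/2 = 1.53, v̄ = (0.44+0.51)/2 = 0.475 → q = 11.3×1.53×0.475 = 8.212 m³/s
Panel 3-4: Δb = 6.4 m, d̄ = (1.70+1.17)/2 = 1.435, v̄ = (0.51+0.30)/2 = 0.405 → q = 6.4×1.435×0.405 = 3.720 m³/s
Panel 4-5: Δb = 4.8 m, d̄ = (1.17+0.00)/2 = 0.585, v̄ = (0.30+0.00)/2 = 0.15 → q = 4.8×0.585×0.15 = 0.4212 m³/s
Q = Σ q = 12.83 m³/s
= 12.83 × 1000 = 12830 L/s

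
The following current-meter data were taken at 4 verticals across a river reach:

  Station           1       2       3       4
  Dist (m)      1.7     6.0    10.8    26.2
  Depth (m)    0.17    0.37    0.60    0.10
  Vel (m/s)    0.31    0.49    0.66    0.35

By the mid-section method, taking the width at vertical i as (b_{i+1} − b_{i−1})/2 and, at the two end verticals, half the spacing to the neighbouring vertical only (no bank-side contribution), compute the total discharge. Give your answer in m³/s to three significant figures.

5.21 m³/s

w_1 = (6.0 − 1.7)/2 = 2.15 m; q_1 = 0.31 × 0.17 × 2.15 = 0.1133 m³/s
w_2 = (10.8 − 1.7)/2 = 4.55 m; q_2 = 0.49 × 0.37 × 4.55 = 0.8249 m³/s
w_3 = (26.2 − 6.0)/2 = 10.1 m; q_3 = 0.66 × 0.60 × 10.1 = 4.000 m³/s
w_4 = (26.2 − 10.8)/2 = 7.7 m; q_4 = 0.35 × 0.10 × 7.7 = 0.2695 m³/s
Q = Σ qᵢ = 5.207 m³/s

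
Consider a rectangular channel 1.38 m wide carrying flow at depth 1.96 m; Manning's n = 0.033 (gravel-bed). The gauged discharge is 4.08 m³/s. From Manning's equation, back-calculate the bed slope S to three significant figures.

0.00608

A = b·y = 1.38 × 1.96 = 2.705 m²
P = b + 2y = 1.38 + 2×1.96 = 5.300 m
R = A/P = 2.705/5.300 = 0.5103 m
S = (Q·n / (1·A·R^(2/3)))² = (4.08×0.033 / (1×2.705×0.6386))² = 0.006076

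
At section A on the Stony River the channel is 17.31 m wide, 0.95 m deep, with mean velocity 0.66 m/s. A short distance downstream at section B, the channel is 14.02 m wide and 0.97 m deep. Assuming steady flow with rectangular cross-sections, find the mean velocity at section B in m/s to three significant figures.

0.798 m/s

Q = A₁V₁ = (17.31×0.95) × 0.66 = 10.85 m³/s
A₂ = 14.02 × 0.97 = 13.60 m²
V₂ = Q/A₂ = 10.85/13.60 = 0.7981 m/s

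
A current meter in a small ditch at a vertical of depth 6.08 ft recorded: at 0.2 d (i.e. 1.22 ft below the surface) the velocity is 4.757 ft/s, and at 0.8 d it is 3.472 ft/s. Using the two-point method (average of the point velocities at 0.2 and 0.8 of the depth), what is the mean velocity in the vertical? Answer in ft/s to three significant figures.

v̄ = (4.757 + 3.472) / 2 = 4.115 ft/s

4.11 ft/s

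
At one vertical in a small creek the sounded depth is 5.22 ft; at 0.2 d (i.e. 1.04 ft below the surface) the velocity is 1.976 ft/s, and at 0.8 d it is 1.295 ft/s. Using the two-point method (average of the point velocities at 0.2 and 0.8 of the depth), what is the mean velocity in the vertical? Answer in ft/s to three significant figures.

1.64 ft/s

v̄ = (1.976 + 1.295) / 2 = 1.636 ft/s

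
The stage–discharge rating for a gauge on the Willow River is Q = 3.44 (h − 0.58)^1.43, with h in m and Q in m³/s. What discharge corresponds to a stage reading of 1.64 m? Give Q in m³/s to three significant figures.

3.74 m³/s

Q = 3.44 × (1.64 − 0.58)^1.43 = 3.44 × 1.06^1.43 = 3.739 m³/s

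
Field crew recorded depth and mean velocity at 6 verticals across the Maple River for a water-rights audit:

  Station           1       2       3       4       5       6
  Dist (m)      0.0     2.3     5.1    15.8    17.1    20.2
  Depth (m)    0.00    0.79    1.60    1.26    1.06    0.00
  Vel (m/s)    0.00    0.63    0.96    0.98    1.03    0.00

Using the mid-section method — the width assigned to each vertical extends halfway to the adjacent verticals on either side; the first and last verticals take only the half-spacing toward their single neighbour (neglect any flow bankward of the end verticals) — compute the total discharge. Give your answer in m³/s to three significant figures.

21.4 m³/s

w_2 = (5.1 − 0.0)/2 = 2.55 m; q_2 = 0.63 × 0.79 × 2.55 = 1.269 m³/s
w_3 = (15.8 − 2.3)/2 = 6.75 m; q_3 = 0.96 × 1.60 × 6.75 = 10.37 m³/s
w_4 = (17.1 − 5.1)/2 = 6 m; q_4 = 0.98 × 1.26 × 6 = 7.409 m³/s
w_5 = (20.2 − 15.8)/2 = 2.2 m; q_5 = 1.03 × 1.06 × 2.2 = 2.402 m³/s
Stations 1, 6 contribute zero (depth or velocity is 0).
Q = Σ qᵢ = 21.45 m³/s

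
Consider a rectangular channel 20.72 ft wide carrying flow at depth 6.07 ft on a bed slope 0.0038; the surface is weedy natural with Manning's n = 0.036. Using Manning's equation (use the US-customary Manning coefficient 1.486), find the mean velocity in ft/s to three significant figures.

6.23 ft/s

A = b·y = 20.72 × 6.07 = 125.8 ft²
P = b + 2y = 20.72 + 2×6.07 = 32.86 ft
R = A/P = 125.8/32.86 = 3.827 ft
Q = (1.486/n)·A·R^(2/3)·S^(1/2) = (1.486/0.036) × 125.8 × 3.827^(2/3) × 0.0038^(1/2) = 783.1 ft³/s
V = Q/A = 783.1/125.8 = 6.226 ft/s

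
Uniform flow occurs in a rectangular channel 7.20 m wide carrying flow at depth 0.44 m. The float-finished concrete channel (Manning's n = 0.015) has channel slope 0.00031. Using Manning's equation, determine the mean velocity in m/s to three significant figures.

A = b·y = 7.20 × 0.44 = 3.168 m²
P = b + 2y = 7.20 + 2×0.44 = 8.080 m
R = A/P = 3.168/8.080 = 0.3921 m
Q = (1/n)·A·R^(2/3)·S^(1/2) = (1/0.015) × 3.168 × 0.3921^(2/3) × 0.00031^(1/2) = 1.992 m³/s
V = Q/A = 1.992/3.168 = 0.6288 m/s

0.629 m/s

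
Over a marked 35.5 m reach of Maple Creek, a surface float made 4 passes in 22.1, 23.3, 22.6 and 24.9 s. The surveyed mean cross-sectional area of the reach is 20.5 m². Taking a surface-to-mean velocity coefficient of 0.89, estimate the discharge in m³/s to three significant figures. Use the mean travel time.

t̄ = (22.1 + 23.3 + 22.6 + 24.9) / 4 = 23.225 s
v_surface = L / t̄ = 35.5 / 23.225 = 1.529 m/s
v_mean = 0.89 × 1.529 = 1.360 m/s
Q = A × v_mean = 20.5 × 1.360 = 27.89 m³/s

27.9 m³/s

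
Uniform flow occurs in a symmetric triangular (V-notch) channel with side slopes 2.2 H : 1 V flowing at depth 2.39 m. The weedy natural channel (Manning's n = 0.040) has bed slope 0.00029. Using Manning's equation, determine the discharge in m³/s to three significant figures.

A = z·y² = 2.2×2.39² = 12.57 m²
P = 2y√(1+z²) = 2×2.39×√(1+2.2²) = 11.55 m
R = A/P = 12.57/11.55 = 1.088 m
Q = (1/n)·A·R^(2/3)·S^(1/2) = (1/0.040) × 12.57 × 1.088^(2/3) × 0.00029^(1/2) = 5.659 m³/s

5.66 m³/s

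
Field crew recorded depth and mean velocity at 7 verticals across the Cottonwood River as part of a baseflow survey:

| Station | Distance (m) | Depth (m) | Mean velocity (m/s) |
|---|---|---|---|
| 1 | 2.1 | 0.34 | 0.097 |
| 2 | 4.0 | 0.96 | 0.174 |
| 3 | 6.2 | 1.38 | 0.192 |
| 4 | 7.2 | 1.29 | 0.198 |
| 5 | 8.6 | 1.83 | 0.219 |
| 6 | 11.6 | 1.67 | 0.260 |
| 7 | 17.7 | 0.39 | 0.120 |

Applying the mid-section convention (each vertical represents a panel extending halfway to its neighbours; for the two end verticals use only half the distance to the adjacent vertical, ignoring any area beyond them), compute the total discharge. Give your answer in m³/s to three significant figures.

4.10 m³/s

w_1 = (4.0 − 2.1)/2 = 0.95 m; q_1 = 0.097 × 0.34 × 0.95 = 0.03133 m³/s
w_2 = (6.2 − 2.1)/2 = 2.05 m; q_2 = 0.174 × 0.96 × 2.05 = 0.3424 m³/s
w_3 = (7.2 − 4.0)/2 = 1.6 m; q_3 = 0.192 × 1.38 × 1.6 = 0.4239 m³/s
w_4 = (8.6 − 6.2)/2 = 1.2 m; q_4 = 0.198 × 1.29 × 1.2 = 0.3065 m³/s
w_5 = (11.6 − 7.2)/2 = 2.2 m; q_5 = 0.219 × 1.83 × 2.2 = 0.8817 m³/s
w_6 = (17.7 − 8.6)/2 = 4.55 m; q_6 = 0.260 × 1.67 × 4.55 = 1.976 m³/s
w_7 = (17.7 − 11.6)/2 = 3.05 m; q_7 = 0.120 × 0.39 × 3.05 = 0.1427 m³/s
Q = Σ qᵢ = 4.104 m³/s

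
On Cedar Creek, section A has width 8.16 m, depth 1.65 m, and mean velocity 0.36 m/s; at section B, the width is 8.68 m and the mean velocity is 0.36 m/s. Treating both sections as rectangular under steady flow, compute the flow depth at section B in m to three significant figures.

1.55 m

Q = A₁V₁ = (8.16×1.65) × 0.36 = 4.847 m³/s
d₂ = Q/(b₂ V₂) = 4.847/(8.68×0.36) = 1.551 m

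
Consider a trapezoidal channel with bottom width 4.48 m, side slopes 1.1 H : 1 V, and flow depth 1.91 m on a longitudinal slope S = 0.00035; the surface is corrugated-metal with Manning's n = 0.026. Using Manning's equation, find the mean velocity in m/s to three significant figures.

A = (b + z·y)·y = (4.48 + 1.1×1.91)×1.91 = 12.57 m²
P = b + 2y√(1+z²) = 4.48 + 2×1.91×√(1+1.1²) = 10.16 m
R = A/P = 12.57/10.16 = 1.237 m
Q = (1/n)·A·R^(2/3)·S^(1/2) = (1/0.026) × 12.57 × 1.237^(2/3) × 0.00035^(1/2) = 10.42 m³/s
V = Q/A = 10.42/12.57 = 0.8293 m/s

0.829 m/s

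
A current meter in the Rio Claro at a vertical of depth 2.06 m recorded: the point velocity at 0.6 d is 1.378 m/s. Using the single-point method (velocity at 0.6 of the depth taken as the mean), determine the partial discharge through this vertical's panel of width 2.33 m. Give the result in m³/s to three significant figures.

v̄ = v₀.₆ = 1.378 m/s
q = v̄ × d × w = 1.378 × 2.06 × 2.33 = 6.614 m³/s

6.61 m³/s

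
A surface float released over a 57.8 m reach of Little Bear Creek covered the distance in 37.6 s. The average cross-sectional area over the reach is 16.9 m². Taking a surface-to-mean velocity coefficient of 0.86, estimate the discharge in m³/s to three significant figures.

22.3 m³/s

v_surface = L / t̄ = 57.8 / 37.6 = 1.537 m/s
v_mean = 0.86 × 1.537 = 1.322 m/s
Q = A × v_mean = 16.9 × 1.322 = 22.34 m³/s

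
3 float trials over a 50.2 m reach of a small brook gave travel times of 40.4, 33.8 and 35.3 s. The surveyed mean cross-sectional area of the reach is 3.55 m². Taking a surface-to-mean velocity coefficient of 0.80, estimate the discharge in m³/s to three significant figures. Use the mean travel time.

t̄ = (40.4 + 33.8 + 35.3) / 3 = 36.5 s
v_surface = L / t̄ = 50.2 / 36.5 = 1.375 m/s
v_mean = 0.80 × 1.375 = 1.100 m/s
Q = A × v_mean = 3.55 × 1.100 = 3.906 m³/s

3.91 m³/s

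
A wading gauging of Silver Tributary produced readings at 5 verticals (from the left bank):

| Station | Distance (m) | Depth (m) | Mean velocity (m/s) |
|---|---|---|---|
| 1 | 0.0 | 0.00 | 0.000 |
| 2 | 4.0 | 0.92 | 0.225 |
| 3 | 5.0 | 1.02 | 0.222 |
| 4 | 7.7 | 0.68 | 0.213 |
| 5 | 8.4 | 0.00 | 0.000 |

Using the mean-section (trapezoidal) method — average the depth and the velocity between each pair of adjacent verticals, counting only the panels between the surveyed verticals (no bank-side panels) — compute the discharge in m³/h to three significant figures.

Panel 1-2: Δb = 4 m, d̄ = (0.00+0.92)/2 = 0.46, v̄ = (0.000+0.225)/2 = 0.1125 → q = 4×0.46×0.1125 = 0.2070 m³/s
Panel 2-3: Δb = 1 m, d̄ = (0.92+1.02)/2 = 0.97, v̄ = (0.225+0.222)/2 = 0.2235 → q = 1×0.97×0.2235 = 0.2168 m³/s
Panel 3-4: Δb = 2.7 m, d̄ = (1.02+0.68)/2 = 0.85, v̄ = (0.222+0.213)/2 = 0.2175 → q = 2.7×0.85×0.2175 = 0.4992 m³/s
Panel 4-5: Δb = 0.7 m, d̄ = (0.68+0.00)/2 = 0.34, v̄ = (0.213+0.000)/2 = 0.1065 → q = 0.7×0.34×0.1065 = 0.02535 m³/s
Q = Σ q = 0.9483 m³/s
= 0.9483 × 3600 = 3414 m³/h

3410 m³/h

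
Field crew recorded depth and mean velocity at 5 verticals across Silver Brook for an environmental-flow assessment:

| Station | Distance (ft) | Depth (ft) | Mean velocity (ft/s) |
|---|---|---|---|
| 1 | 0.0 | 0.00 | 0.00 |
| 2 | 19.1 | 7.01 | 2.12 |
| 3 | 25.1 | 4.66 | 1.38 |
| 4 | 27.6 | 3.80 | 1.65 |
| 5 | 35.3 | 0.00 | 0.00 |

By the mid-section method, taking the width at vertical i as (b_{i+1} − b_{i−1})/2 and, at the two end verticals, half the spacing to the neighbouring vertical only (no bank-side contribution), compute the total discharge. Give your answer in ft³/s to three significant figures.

246 ft³/s

w_2 = (25.1 − 0.0)/2 = 12.55 ft; q_2 = 2.12 × 7.01 × 12.55 = 186.5 ft³/s
w_3 = (27.6 − 19.1)/2 = 4.25 ft; q_3 = 1.38 × 4.66 × 4.25 = 27.33 ft³/s
w_4 = (35.3 − 25.1)/2 = 5.1 ft; q_4 = 1.65 × 3.80 × 5.1 = 31.98 ft³/s
Stations 1, 5 contribute zero (depth or velocity is 0).
Q = Σ qᵢ = 245.8 ft³/s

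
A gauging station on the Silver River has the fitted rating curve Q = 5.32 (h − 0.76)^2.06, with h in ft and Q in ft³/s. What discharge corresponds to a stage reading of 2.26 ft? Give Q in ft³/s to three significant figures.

Q = 5.32 × (2.26 − 0.76)^2.06 = 5.32 × 1.5^2.06 = 12.26 ft³/s

12.3 ft³/s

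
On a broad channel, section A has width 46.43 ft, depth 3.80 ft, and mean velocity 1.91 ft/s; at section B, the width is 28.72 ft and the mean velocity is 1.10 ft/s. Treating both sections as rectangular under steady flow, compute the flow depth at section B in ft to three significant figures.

Q = A₁V₁ = (46.43×3.80) × 1.91 = 337.0 ft³/s
d₂ = Q/(b₂ V₂) = 337.0/(28.72×1.10) = 10.67 ft

10.7 ft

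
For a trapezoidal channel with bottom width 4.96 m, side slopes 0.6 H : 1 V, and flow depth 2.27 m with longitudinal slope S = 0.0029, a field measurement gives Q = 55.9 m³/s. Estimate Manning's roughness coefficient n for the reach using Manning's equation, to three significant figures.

A = (b + z·y)·y = (4.96 + 0.6×2.27)×2.27 = 14.35 m²
P = b + 2y√(1+z²) = 4.96 + 2×2.27×√(1+0.6²) = 10.25 m
R = A/P = 14.35/10.25 = 1.399 m
n = (1/Q)·A·R^(2/3)·S^(1/2) = (1/55.9) × 14.35 × 1.251 × 0.05385 = 0.01730

0.0173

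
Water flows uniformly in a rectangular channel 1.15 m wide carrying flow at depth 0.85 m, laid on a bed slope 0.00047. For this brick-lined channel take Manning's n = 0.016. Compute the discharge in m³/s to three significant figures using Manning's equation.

A = b·y = 1.15 × 0.85 = 0.9775 m²
P = b + 2y = 1.15 + 2×0.85 = 2.850 m
R = A/P = 0.9775/2.850 = 0.3430 m
Q = (1/n)·A·R^(2/3)·S^(1/2) = (1/0.016) × 0.9775 × 0.3430^(2/3) × 0.00047^(1/2) = 0.6490 m³/s

0.649 m³/s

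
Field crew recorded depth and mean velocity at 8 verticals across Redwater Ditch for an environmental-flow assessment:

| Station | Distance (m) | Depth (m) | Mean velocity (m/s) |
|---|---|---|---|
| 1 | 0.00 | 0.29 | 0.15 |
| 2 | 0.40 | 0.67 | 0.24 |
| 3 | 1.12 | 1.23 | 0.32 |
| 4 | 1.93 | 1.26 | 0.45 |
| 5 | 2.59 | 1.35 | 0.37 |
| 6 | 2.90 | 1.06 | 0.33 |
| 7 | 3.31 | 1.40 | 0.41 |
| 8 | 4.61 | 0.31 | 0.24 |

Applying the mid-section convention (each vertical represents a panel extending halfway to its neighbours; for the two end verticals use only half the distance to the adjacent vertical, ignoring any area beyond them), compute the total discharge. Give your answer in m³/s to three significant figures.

1.72 m³/s

w_1 = (0.40 − 0.00)/2 = 0.2 m; q_1 = 0.15 × 0.29 × 0.2 = 0.008700 m³/s
w_2 = (1.12 − 0.00)/2 = 0.56 m; q_2 = 0.24 × 0.67 × 0.56 = 0.09005 m³/s
w_3 = (1.93 − 0.40)/2 = 0.765 m; q_3 = 0.32 × 1.23 × 0.765 = 0.3011 m³/s
w_4 = (2.59 − 1.12)/2 = 0.735 m; q_4 = 0.45 × 1.26 × 0.735 = 0.4167 m³/s
w_5 = (2.90 − 1.93)/2 = 0.485 m; q_5 = 0.37 × 1.35 × 0.485 = 0.2423 m³/s
w_6 = (3.31 − 2.59)/2 = 0.36 m; q_6 = 0.33 × 1.06 × 0.36 = 0.1259 m³/s
w_7 = (4.61 − 2.90)/2 = 0.855 m; q_7 = 0.41 × 1.40 × 0.855 = 0.4908 m³/s
w_8 = (4.61 − 3.31)/2 = 0.65 m; q_8 = 0.24 × 0.31 × 0.65 = 0.04836 m³/s
Q = Σ qᵢ = 1.724 m³/s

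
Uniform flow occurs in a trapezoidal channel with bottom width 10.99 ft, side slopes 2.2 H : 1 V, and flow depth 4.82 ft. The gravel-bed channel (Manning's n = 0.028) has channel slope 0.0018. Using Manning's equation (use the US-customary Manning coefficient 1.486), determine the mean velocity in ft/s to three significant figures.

A = (b + z·y)·y = (10.99 + 2.2×4.82)×4.82 = 104.1 ft²
P = b + 2y√(1+z²) = 10.99 + 2×4.82×√(1+2.2²) = 34.29 ft
R = A/P = 104.1/34.29 = 3.036 ft
Q = (1.486/n)·A·R^(2/3)·S^(1/2) = (1.486/0.028) × 104.1 × 3.036^(2/3) × 0.0018^(1/2) = 491.3 ft³/s
V = Q/A = 491.3/104.1 = 4.721 ft/s

4.72 ft/s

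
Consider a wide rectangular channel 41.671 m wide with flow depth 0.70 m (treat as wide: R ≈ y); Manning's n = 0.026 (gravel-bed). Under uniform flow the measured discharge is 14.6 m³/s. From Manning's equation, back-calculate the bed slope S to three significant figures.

A = b·y = 41.671 × 0.70 = 29.17 m²
Wide channel: R ≈ y = 0.70 m
S = (Q·n / (1·A·R^(2/3)))² = (14.6×0.026 / (1×29.17×0.7884))² = 0.0002725

0.000272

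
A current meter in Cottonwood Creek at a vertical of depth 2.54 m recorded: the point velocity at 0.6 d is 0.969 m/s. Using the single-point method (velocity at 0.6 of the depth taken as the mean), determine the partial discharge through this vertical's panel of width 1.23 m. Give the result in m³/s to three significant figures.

3.03 m³/s

v̄ = v₀.₆ = 0.969 m/s
q = v̄ × d × w = 0.9690 × 2.54 × 1.23 = 3.027 m³/s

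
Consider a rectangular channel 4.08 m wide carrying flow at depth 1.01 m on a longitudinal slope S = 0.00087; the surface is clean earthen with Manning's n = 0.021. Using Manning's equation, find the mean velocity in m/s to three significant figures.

1.08 m/s

A = b·y = 4.08 × 1.01 = 4.121 m²
P = b + 2y = 4.08 + 2×1.01 = 6.100 m
R = A/P = 4.121/6.100 = 0.6755 m
Q = (1/n)·A·R^(2/3)·S^(1/2) = (1/0.021) × 4.121 × 0.6755^(2/3) × 0.00087^(1/2) = 4.456 m³/s
V = Q/A = 4.456/4.121 = 1.081 m/s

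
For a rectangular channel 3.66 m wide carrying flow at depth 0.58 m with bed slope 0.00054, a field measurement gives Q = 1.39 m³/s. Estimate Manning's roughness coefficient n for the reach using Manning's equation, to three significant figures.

0.0205

A = b·y = 3.66 × 0.58 = 2.123 m²
P = b + 2y = 3.66 + 2×0.58 = 4.820 m
R = A/P = 2.123/4.820 = 0.4404 m
n = (1/Q)·A·R^(2/3)·S^(1/2) = (1/1.39) × 2.123 × 0.5789 × 0.02324 = 0.02054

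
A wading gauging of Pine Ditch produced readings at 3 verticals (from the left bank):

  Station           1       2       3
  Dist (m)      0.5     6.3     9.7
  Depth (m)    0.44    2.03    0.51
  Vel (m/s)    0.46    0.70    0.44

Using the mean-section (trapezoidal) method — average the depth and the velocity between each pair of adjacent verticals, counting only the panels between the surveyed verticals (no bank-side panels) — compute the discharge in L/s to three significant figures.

6620 L/s

Panel 1-2: Δb = 5.8 m, d̄ = (0.44+2.03)/2 = 1.235, v̄ = (0.46+0.70)/2 = 0.58 → q = 5.8×1.235×0.58 = 4.155 m³/s
Panel 2-3: Δb = 3.4 m, d̄ = (2.03+0.51)/2 = 1.27, v̄ = (0.70+0.44)/2 = 0.57 → q = 3.4×1.27×0.57 = 2.461 m³/s
Q = Σ q = 6.616 m³/s
= 6.616 × 1000 = 6616 L/s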